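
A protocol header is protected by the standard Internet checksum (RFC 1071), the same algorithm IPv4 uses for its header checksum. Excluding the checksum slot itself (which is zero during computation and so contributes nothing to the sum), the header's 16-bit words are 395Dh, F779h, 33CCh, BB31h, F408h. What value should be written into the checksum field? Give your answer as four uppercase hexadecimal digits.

EC21

One's-complement addition (fold any carry out of bit 15 back into bit 0):
  0x395D + 0xF779 = 0x130D6 → wrap carry → 0x30D7
  0x30D7 + 0x33CC = 0x064A3
  0x64A3 + 0xBB31 = 0x11FD4 → wrap carry → 0x1FD5
  0x1FD5 + 0xF408 = 0x113DD → wrap carry → 0x13DE
One's-complement sum = 0x13DE.
Checksum = ~0x13DE & 0xFFFF = 0xEC21.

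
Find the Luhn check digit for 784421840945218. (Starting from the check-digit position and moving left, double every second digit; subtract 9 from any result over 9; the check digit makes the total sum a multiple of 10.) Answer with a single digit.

Partial digits right→left: 8 1 2 5 4 9 0 4 8 1 2 4 4 8 7
Double every second digit counting from the check-digit position (so the 1st, 3rd, 5th, ... of the partial from the right).
  doubled (with −9 where >9): 7 4 8 0 7 4 8 5 → sum 43
  kept as-is: 1 5 9 4 1 4 8 → sum 32
Total = 43 + 32 = 75.
Check digit = (10 − (75 mod 10)) mod 10 = 5.

5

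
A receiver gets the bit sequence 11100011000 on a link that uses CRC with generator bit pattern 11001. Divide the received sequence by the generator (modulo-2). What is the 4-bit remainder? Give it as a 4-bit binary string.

0000

Modulo-2 division of 11100011000 by 11001:
  pos 0: 11100 XOR 11001 = 00101
  pos 2: 10101 XOR 11001 = 01100
  pos 3: 11001 XOR 11001 = 00000
Remainder = 0000 (zero — the frame passes the CRC check).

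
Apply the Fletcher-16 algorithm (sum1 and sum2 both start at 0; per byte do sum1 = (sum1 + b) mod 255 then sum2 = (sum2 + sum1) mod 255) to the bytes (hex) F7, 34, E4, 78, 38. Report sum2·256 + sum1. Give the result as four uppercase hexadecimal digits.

Running sums (mod 255):
  after byte 0 (F7): sum1=247, sum2=247
  after byte 1 (34): sum1=44, sum2=36
  after byte 2 (E4): sum1=17, sum2=53
  after byte 3 (78): sum1=137, sum2=190
  after byte 4 (38): sum1=193, sum2=128
Checksum = sum2·256 + sum1 = 128·256 + 193 = 32961 = 0x80C1.

80C1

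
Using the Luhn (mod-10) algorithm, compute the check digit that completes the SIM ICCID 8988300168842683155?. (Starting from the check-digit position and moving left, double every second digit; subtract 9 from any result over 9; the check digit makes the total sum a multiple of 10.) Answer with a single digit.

Partial digits right→left: 5 5 1 3 8 6 2 4 8 8 6 1 0 0 3 8 8 9 8
Double every second digit counting from the check-digit position (so the 1st, 3rd, 5th, ... of the partial from the right).
  doubled (with −9 where >9): 1 2 7 4 7 3 0 6 7 7 → sum 44
  kept as-is: 5 3 6 4 8 1 0 8 9 → sum 44
Total = 44 + 44 = 88.
Check digit = (10 − (88 mod 10)) mod 10 = 2.

2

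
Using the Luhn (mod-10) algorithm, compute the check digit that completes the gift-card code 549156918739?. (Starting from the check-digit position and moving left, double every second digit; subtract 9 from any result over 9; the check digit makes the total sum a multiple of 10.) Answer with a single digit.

2

Partial digits right→left: 9 3 7 8 1 9 6 5 1 9 4 5
Double every second digit counting from the check-digit position (so the 1st, 3rd, 5th, ... of the partial from the right).
  doubled (with −9 where >9): 9 5 2 3 2 8 → sum 29
  kept as-is: 3 8 9 5 9 5 → sum 39
Total = 29 + 39 = 68.
Check digit = (10 − (68 mod 10)) mod 10 = 2.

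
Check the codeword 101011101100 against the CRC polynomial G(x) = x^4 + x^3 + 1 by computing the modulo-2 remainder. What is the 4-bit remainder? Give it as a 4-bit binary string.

Modulo-2 division of 101011101100 by 11001:
  pos 0: 10101 XOR 11001 = 01100
  pos 1: 11001 XOR 11001 = 00000
  pos 6: 10110 XOR 11001 = 01111
  pos 7: 11110 XOR 11001 = 00111
Remainder = 0111 (nonzero — an error is detected).

0111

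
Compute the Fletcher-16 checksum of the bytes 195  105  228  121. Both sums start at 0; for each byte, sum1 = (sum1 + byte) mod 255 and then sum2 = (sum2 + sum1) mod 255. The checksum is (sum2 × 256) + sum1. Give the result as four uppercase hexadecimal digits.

Running sums (mod 255):
  after byte 0 (195): sum1=195, sum2=195
  after byte 1 (105): sum1=45, sum2=240
  after byte 2 (228): sum1=18, sum2=3
  after byte 3 (121): sum1=139, sum2=142
Checksum = sum2·256 + sum1 = 142·256 + 139 = 36491 = 0x8E8B.

8E8B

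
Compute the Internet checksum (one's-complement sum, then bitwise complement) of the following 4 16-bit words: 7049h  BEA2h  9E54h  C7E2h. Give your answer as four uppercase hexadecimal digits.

6ADC

One's-complement addition (fold any carry out of bit 15 back into bit 0):
  0x7049 + 0xBEA2 = 0x12EEB → wrap carry → 0x2EEC
  0x2EEC + 0x9E54 = 0x0CD40
  0xCD40 + 0xC7E2 = 0x19522 → wrap carry → 0x9523
One's-complement sum = 0x9523.
Checksum = ~0x9523 & 0xFFFF = 0x6ADC.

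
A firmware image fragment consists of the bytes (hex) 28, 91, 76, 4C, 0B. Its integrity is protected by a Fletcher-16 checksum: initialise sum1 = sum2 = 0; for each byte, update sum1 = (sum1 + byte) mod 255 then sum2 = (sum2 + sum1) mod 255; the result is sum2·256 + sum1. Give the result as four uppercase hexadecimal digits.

Running sums (mod 255):
  after byte 0 (28): sum1=40, sum2=40
  after byte 1 (91): sum1=185, sum2=225
  after byte 2 (76): sum1=48, sum2=18
  after byte 3 (4C): sum1=124, sum2=142
  after byte 4 (0B): sum1=135, sum2=22
Checksum = sum2·256 + sum1 = 22·256 + 135 = 5767 = 0x1687.

1687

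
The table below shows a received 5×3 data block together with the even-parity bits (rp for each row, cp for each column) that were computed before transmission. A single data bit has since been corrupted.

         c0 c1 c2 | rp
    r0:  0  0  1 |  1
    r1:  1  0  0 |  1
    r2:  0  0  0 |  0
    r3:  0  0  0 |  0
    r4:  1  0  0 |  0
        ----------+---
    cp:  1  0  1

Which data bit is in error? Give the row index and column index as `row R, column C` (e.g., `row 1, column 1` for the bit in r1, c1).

Recompute each row's even parity and compare to rp:
  r0: data parity 1, sent rp 1 → ok
  r1: data parity 1, sent rp 1 → ok
  r2: data parity 0, sent rp 0 → ok
  r3: data parity 0, sent rp 0 → ok
  r4: data parity 1, sent rp 0 → mismatch
Recompute each column's even parity and compare to cp:
  c0: data parity 0, sent cp 1 → mismatch
  c1: data parity 0, sent cp 0 → ok
  c2: data parity 1, sent cp 1 → ok
Exactly one row (r4) and one column (c0) fail → the flipped bit is at their intersection.

row 4, column 0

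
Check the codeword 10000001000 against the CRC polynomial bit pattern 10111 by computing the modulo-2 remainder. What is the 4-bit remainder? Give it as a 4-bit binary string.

0000

Modulo-2 division of 10000001000 by 10111:
  pos 0: 10000 XOR 10111 = 00111
  pos 2: 11100 XOR 10111 = 01011
  pos 3: 10111 XOR 10111 = 00000
Remainder = 0000 (zero — the frame passes the CRC check).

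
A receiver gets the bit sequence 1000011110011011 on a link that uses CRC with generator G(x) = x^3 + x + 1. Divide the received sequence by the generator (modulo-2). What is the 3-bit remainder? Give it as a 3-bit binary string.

Modulo-2 division of 1000011110011011 by 1011:
  pos 0: 1000 XOR 1011 = 0011
  pos 2: 1101 XOR 1011 = 0110
  pos 3: 1101 XOR 1011 = 0110
  pos 4: 1101 XOR 1011 = 0110
  pos 5: 1101 XOR 1011 = 0110
  pos 6: 1100 XOR 1011 = 0111
  pos 7: 1110 XOR 1011 = 0101
  pos 8: 1011 XOR 1011 = 0000
  pos 12: 1011 XOR 1011 = 0000
Remainder = 000 (zero — the frame passes the CRC check).

000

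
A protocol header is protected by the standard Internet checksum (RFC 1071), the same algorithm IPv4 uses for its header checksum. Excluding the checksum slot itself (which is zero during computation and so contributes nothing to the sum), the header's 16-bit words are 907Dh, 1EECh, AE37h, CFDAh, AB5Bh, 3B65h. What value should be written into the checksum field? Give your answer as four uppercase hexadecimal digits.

One's-complement addition (fold any carry out of bit 15 back into bit 0):
  0x907D + 0x1EEC = 0x0AF69
  0xAF69 + 0xAE37 = 0x15DA0 → wrap carry → 0x5DA1
  0x5DA1 + 0xCFDA = 0x12D7B → wrap carry → 0x2D7C
  0x2D7C + 0xAB5B = 0x0D8D7
  0xD8D7 + 0x3B65 = 0x1143C → wrap carry → 0x143D
One's-complement sum = 0x143D.
Checksum = ~0x143D & 0xFFFF = 0xEBC2.

EBC2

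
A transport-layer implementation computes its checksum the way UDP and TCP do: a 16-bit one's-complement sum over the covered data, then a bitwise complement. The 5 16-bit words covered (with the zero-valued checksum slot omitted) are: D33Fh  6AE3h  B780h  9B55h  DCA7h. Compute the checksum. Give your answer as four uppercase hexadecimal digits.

925E

One's-complement addition (fold any carry out of bit 15 back into bit 0):
  0xD33F + 0x6AE3 = 0x13E22 → wrap carry → 0x3E23
  0x3E23 + 0xB780 = 0x0F5A3
  0xF5A3 + 0x9B55 = 0x190F8 → wrap carry → 0x90F9
  0x90F9 + 0xDCA7 = 0x16DA0 → wrap carry → 0x6DA1
One's-complement sum = 0x6DA1.
Checksum = ~0x6DA1 & 0xFFFF = 0x925E.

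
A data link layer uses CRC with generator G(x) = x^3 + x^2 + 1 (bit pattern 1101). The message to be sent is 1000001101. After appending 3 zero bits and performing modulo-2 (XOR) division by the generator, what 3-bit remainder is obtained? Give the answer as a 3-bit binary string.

011

Append 3 zeros: 1000001101000. Divide by 1101 (XOR where the leading bit is 1):
  pos 0: 1000 XOR 1101 = 0101
  pos 1: 1010 XOR 1101 = 0111
  pos 2: 1110 XOR 1101 = 0011
  pos 4: 1111 XOR 1101 = 0010
  pos 6: 1001 XOR 1101 = 0100
  pos 7: 1000 XOR 1101 = 0101
  pos 8: 1010 XOR 1101 = 0111
  pos 9: 1110 XOR 1101 = 0011
Remainder (last 3 bits) = 011. This is the CRC / FCS.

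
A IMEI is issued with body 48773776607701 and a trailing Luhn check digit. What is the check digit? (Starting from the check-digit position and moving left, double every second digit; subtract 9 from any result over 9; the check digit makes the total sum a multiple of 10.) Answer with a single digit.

Partial digits right→left: 1 0 7 7 0 6 6 7 7 3 7 7 8 4
Double every second digit counting from the check-digit position (so the 1st, 3rd, 5th, ... of the partial from the right).
  doubled (with −9 where >9): 2 5 0 3 5 5 7 → sum 27
  kept as-is: 0 7 6 7 3 7 4 → sum 34
Total = 27 + 34 = 61.
Check digit = (10 − (61 mod 10)) mod 10 = 9.

9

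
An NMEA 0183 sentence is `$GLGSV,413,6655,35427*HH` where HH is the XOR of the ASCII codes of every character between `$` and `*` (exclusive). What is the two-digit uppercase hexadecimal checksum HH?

XOR the ASCII codes of the payload characters:
  'G' = 0x47 → acc = 0x47
  'L' = 0x4C → acc = 0x0B
  'G' = 0x47 → acc = 0x4C
  'S' = 0x53 → acc = 0x1F
  'V' = 0x56 → acc = 0x49
  ',' = 0x2C → acc = 0x65
  '4' = 0x34 → acc = 0x51
  '1' = 0x31 → acc = 0x60
  '3' = 0x33 → acc = 0x53
  ',' = 0x2C → acc = 0x7F
  '6' = 0x36 → acc = 0x49
  '6' = 0x36 → acc = 0x7F
  '5' = 0x35 → acc = 0x4A
  '5' = 0x35 → acc = 0x7F
  ',' = 0x2C → acc = 0x53
  '3' = 0x33 → acc = 0x60
  '5' = 0x35 → acc = 0x55
  '4' = 0x34 → acc = 0x61
  '2' = 0x32 → acc = 0x53
  '7' = 0x37 → acc = 0x64
Checksum = 0x64.

64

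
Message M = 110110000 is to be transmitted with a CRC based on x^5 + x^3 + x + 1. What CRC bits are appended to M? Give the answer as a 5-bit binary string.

01010

Append 5 zeros: 11011000000000. Divide by 101011 (XOR where the leading bit is 1):
  pos 0: 110110 XOR 101011 = 011101
  pos 1: 111010 XOR 101011 = 010001
  pos 2: 100010 XOR 101011 = 001001
  pos 4: 100100 XOR 101011 = 001111
  pos 6: 111100 XOR 101011 = 010111
  pos 7: 101110 XOR 101011 = 000101
Remainder (last 5 bits) = 01010. This is the CRC / FCS.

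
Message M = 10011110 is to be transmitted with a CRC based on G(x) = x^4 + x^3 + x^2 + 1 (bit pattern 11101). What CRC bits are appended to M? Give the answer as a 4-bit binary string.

Append 4 zeros: 100111100000. Divide by 11101 (XOR where the leading bit is 1):
  pos 0: 10011 XOR 11101 = 01110
  pos 1: 11101 XOR 11101 = 00000
  pos 6: 10000 XOR 11101 = 01101
  pos 7: 11010 XOR 11101 = 00111
Remainder (last 4 bits) = 0111. This is the CRC / FCS.

0111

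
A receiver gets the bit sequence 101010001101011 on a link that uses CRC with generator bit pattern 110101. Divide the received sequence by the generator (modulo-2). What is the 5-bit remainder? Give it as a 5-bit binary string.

Modulo-2 division of 101010001101011 by 110101:
  pos 0: 101010 XOR 110101 = 011111
  pos 1: 111110 XOR 110101 = 001011
  pos 3: 101101 XOR 110101 = 011000
  pos 4: 110001 XOR 110101 = 000100
  pos 7: 100010 XOR 110101 = 010111
  pos 8: 101111 XOR 110101 = 011010
  pos 9: 110101 XOR 110101 = 000000
Remainder = 00000 (zero — the frame passes the CRC check).

00000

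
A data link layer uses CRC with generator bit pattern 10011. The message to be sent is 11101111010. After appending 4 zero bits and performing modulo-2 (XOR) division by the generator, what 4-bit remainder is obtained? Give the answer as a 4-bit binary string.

1110

Append 4 zeros: 111011110100000. Divide by 10011 (XOR where the leading bit is 1):
  pos 0: 11101 XOR 10011 = 01110
  pos 1: 11101 XOR 10011 = 01110
  pos 2: 11101 XOR 10011 = 01110
  pos 3: 11101 XOR 10011 = 01110
  pos 4: 11100 XOR 10011 = 01111
  pos 5: 11111 XOR 10011 = 01100
  pos 6: 11000 XOR 10011 = 01011
  pos 7: 10110 XOR 10011 = 00101
  pos 9: 10100 XOR 10011 = 00111
Remainder (last 4 bits) = 1110. This is the CRC / FCS.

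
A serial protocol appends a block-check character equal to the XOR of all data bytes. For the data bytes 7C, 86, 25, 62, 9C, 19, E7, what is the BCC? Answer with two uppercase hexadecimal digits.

XOR the bytes together:
  start with 0x7C
  0x7C ⊕ 0x86 = 0xFA
  0xFA ⊕ 0x25 = 0xDF
  0xDF ⊕ 0x62 = 0xBD
  0xBD ⊕ 0x9C = 0x21
  0x21 ⊕ 0x19 = 0x38
  0x38 ⊕ 0xE7 = 0xDF

DF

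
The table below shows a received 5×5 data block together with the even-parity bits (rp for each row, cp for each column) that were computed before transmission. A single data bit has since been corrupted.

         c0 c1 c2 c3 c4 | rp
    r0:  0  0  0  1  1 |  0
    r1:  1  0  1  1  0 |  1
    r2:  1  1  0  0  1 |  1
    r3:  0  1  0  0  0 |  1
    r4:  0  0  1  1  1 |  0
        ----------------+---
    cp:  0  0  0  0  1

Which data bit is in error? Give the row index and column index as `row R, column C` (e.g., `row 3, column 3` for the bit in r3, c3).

Recompute each row's even parity and compare to rp:
  r0: data parity 0, sent rp 0 → ok
  r1: data parity 1, sent rp 1 → ok
  r2: data parity 1, sent rp 1 → ok
  r3: data parity 1, sent rp 1 → ok
  r4: data parity 1, sent rp 0 → mismatch
Recompute each column's even parity and compare to cp:
  c0: data parity 0, sent cp 0 → ok
  c1: data parity 0, sent cp 0 → ok
  c2: data parity 0, sent cp 0 → ok
  c3: data parity 1, sent cp 0 → mismatch
  c4: data parity 1, sent cp 1 → ok
Exactly one row (r4) and one column (c3) fail → the flipped bit is at their intersection.

row 4, column 3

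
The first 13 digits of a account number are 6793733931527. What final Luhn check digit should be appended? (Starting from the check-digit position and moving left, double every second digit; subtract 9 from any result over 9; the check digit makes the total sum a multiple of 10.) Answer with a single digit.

Partial digits right→left: 7 2 5 1 3 9 3 3 7 3 9 7 6
Double every second digit counting from the check-digit position (so the 1st, 3rd, 5th, ... of the partial from the right).
  doubled (with −9 where >9): 5 1 6 6 5 9 3 → sum 35
  kept as-is: 2 1 9 3 3 7 → sum 25
Total = 35 + 25 = 60.
Check digit = (10 − (60 mod 10)) mod 10 = 0.

0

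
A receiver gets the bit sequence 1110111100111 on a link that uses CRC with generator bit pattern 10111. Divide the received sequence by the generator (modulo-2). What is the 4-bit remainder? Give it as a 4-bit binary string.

Modulo-2 division of 1110111100111 by 10111:
  pos 0: 11101 XOR 10111 = 01010
  pos 1: 10101 XOR 10111 = 00010
  pos 4: 10110 XOR 10111 = 00001
  pos 8: 10111 XOR 10111 = 00000
Remainder = 0000 (zero — the frame passes the CRC check).

0000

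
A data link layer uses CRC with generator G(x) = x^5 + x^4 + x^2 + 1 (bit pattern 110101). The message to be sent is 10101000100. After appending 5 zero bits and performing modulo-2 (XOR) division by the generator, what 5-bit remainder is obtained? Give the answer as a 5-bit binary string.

01001

Append 5 zeros: 1010100010000000. Divide by 110101 (XOR where the leading bit is 1):
  pos 0: 101010 XOR 110101 = 011111
  pos 1: 111110 XOR 110101 = 001011
  pos 3: 101101 XOR 110101 = 011000
  pos 4: 110000 XOR 110101 = 000101
  pos 7: 101000 XOR 110101 = 011101
  pos 8: 111010 XOR 110101 = 001111
  pos 10: 111100 XOR 110101 = 001001
Remainder (last 5 bits) = 01001. This is the CRC / FCS.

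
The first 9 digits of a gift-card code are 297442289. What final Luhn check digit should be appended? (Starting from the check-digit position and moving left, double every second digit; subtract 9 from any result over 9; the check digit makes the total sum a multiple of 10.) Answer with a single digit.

7

Partial digits right→left: 9 8 2 2 4 4 7 9 2
Double every second digit counting from the check-digit position (so the 1st, 3rd, 5th, ... of the partial from the right).
  doubled (with −9 where >9): 9 4 8 5 4 → sum 30
  kept as-is: 8 2 4 9 → sum 23
Total = 30 + 23 = 53.
Check digit = (10 − (53 mod 10)) mod 10 = 7.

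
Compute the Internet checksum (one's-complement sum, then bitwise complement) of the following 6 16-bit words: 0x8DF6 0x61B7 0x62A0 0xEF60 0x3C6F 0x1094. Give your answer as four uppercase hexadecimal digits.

One's-complement addition (fold any carry out of bit 15 back into bit 0):
  0x8DF6 + 0x61B7 = 0x0EFAD
  0xEFAD + 0x62A0 = 0x1524D → wrap carry → 0x524E
  0x524E + 0xEF60 = 0x141AE → wrap carry → 0x41AF
  0x41AF + 0x3C6F = 0x07E1E
  0x7E1E + 0x1094 = 0x08EB2
One's-complement sum = 0x8EB2.
Checksum = ~0x8EB2 & 0xFFFF = 0x714D.

714D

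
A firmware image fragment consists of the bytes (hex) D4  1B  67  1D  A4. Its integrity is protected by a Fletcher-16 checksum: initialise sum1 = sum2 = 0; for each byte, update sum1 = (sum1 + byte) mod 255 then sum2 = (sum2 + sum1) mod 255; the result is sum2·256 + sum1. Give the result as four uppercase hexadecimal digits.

Running sums (mod 255):
  after byte 0 (D4): sum1=212, sum2=212
  after byte 1 (1B): sum1=239, sum2=196
  after byte 2 (67): sum1=87, sum2=28
  after byte 3 (1D): sum1=116, sum2=144
  after byte 4 (A4): sum1=25, sum2=169
Checksum = sum2·256 + sum1 = 169·256 + 25 = 43289 = 0xA919.

A919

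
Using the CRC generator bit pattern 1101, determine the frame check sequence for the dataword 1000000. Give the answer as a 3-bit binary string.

100

Append 3 zeros: 1000000000. Divide by 1101 (XOR where the leading bit is 1):
  pos 0: 1000 XOR 1101 = 0101
  pos 1: 1010 XOR 1101 = 0111
  pos 2: 1110 XOR 1101 = 0011
  pos 4: 1100 XOR 1101 = 0001
Remainder (last 3 bits) = 100. This is the CRC / FCS.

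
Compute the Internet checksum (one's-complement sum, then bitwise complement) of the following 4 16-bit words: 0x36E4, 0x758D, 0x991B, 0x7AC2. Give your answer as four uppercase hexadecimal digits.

One's-complement addition (fold any carry out of bit 15 back into bit 0):
  0x36E4 + 0x758D = 0x0AC71
  0xAC71 + 0x991B = 0x1458C → wrap carry → 0x458D
  0x458D + 0x7AC2 = 0x0C04F
One's-complement sum = 0xC04F.
Checksum = ~0xC04F & 0xFFFF = 0x3FB0.

3FB0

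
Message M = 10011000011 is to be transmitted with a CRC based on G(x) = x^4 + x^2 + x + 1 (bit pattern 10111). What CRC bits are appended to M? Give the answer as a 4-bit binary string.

0111

Append 4 zeros: 100110000110000. Divide by 10111 (XOR where the leading bit is 1):
  pos 0: 10011 XOR 10111 = 00100
  pos 2: 10000 XOR 10111 = 00111
  pos 4: 11100 XOR 10111 = 01011
  pos 5: 10111 XOR 10111 = 00000
  pos 10: 10000 XOR 10111 = 00111
Remainder (last 4 bits) = 0111. This is the CRC / FCS.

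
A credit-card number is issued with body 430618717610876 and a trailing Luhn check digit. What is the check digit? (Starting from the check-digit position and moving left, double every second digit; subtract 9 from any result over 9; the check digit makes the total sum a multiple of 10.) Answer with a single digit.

Partial digits right→left: 6 7 8 0 1 6 7 1 7 8 1 6 0 3 4
Double every second digit counting from the check-digit position (so the 1st, 3rd, 5th, ... of the partial from the right).
  doubled (with −9 where >9): 3 7 2 5 5 2 0 8 → sum 32
  kept as-is: 7 0 6 1 8 6 3 → sum 31
Total = 32 + 31 = 63.
Check digit = (10 − (63 mod 10)) mod 10 = 7.

7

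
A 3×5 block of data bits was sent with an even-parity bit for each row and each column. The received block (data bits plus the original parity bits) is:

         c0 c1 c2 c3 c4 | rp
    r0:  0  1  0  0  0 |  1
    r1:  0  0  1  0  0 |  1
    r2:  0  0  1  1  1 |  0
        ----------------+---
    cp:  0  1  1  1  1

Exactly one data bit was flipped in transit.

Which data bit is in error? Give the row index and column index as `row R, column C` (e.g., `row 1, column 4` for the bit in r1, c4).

Recompute each row's even parity and compare to rp:
  r0: data parity 1, sent rp 1 → ok
  r1: data parity 1, sent rp 1 → ok
  r2: data parity 1, sent rp 0 → mismatch
Recompute each column's even parity and compare to cp:
  c0: data parity 0, sent cp 0 → ok
  c1: data parity 1, sent cp 1 → ok
  c2: data parity 0, sent cp 1 → mismatch
  c3: data parity 1, sent cp 1 → ok
  c4: data parity 1, sent cp 1 → ok
Exactly one row (r2) and one column (c2) fail → the flipped bit is at their intersection.

row 2, column 2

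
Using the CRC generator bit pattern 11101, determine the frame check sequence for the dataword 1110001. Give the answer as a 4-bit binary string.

Append 4 zeros: 11100010000. Divide by 11101 (XOR where the leading bit is 1):
  pos 0: 11100 XOR 11101 = 00001
  pos 4: 10100 XOR 11101 = 01001
  pos 5: 10010 XOR 11101 = 01111
  pos 6: 11110 XOR 11101 = 00011
Remainder (last 4 bits) = 0011. This is the CRC / FCS.

0011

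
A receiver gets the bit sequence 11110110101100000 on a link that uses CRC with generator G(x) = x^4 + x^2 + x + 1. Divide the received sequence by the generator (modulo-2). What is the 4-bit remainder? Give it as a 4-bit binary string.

Modulo-2 division of 11110110101100000 by 10111:
  pos 0: 11110 XOR 10111 = 01001
  pos 1: 10011 XOR 10111 = 00100
  pos 3: 10010 XOR 10111 = 00101
  pos 5: 10110 XOR 10111 = 00001
  pos 9: 11100 XOR 10111 = 01011
  pos 10: 10110 XOR 10111 = 00001
Remainder = 0100 (nonzero — an error is detected).

0100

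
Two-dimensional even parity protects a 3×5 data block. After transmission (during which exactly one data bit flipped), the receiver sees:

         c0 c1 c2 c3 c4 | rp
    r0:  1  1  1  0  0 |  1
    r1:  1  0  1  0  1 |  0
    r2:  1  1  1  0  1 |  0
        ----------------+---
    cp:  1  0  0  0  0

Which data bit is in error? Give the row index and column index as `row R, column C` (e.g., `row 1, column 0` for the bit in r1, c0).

Recompute each row's even parity and compare to rp:
  r0: data parity 1, sent rp 1 → ok
  r1: data parity 1, sent rp 0 → mismatch
  r2: data parity 0, sent rp 0 → ok
Recompute each column's even parity and compare to cp:
  c0: data parity 1, sent cp 1 → ok
  c1: data parity 0, sent cp 0 → ok
  c2: data parity 1, sent cp 0 → mismatch
  c3: data parity 0, sent cp 0 → ok
  c4: data parity 0, sent cp 0 → ok
Exactly one row (r1) and one column (c2) fail → the flipped bit is at their intersection.

row 1, column 2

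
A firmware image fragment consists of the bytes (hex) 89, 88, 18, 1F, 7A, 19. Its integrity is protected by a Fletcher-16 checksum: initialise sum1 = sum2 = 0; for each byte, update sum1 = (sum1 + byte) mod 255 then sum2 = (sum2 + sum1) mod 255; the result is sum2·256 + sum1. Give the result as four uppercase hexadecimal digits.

Running sums (mod 255):
  after byte 0 (89): sum1=137, sum2=137
  after byte 1 (88): sum1=18, sum2=155
  after byte 2 (18): sum1=42, sum2=197
  after byte 3 (1F): sum1=73, sum2=15
  after byte 4 (7A): sum1=195, sum2=210
  after byte 5 (19): sum1=220, sum2=175
Checksum = sum2·256 + sum1 = 175·256 + 220 = 45020 = 0xAFDC.

AFDC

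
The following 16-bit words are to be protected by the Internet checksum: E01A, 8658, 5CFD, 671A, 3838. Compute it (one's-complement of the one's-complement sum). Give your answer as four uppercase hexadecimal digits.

One's-complement addition (fold any carry out of bit 15 back into bit 0):
  0xE01A + 0x8658 = 0x16672 → wrap carry → 0x6673
  0x6673 + 0x5CFD = 0x0C370
  0xC370 + 0x671A = 0x12A8A → wrap carry → 0x2A8B
  0x2A8B + 0x3838 = 0x062C3
One's-complement sum = 0x62C3.
Checksum = ~0x62C3 & 0xFFFF = 0x9D3C.

9D3C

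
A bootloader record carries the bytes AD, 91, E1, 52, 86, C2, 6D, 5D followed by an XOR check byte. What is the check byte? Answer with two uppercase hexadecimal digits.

FB

XOR the bytes together:
  start with 0xAD
  0xAD ⊕ 0x91 = 0x3C
  0x3C ⊕ 0xE1 = 0xDD
  0xDD ⊕ 0x52 = 0x8F
  0x8F ⊕ 0x86 = 0x09
  0x09 ⊕ 0xC2 = 0xCB
  0xCB ⊕ 0x6D = 0xA6
  0xA6 ⊕ 0x5D = 0xFB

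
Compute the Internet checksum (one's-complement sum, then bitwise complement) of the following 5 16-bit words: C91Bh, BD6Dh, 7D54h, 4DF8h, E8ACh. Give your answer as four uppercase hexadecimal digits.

One's-complement addition (fold any carry out of bit 15 back into bit 0):
  0xC91B + 0xBD6D = 0x18688 → wrap carry → 0x8689
  0x8689 + 0x7D54 = 0x103DD → wrap carry → 0x03DE
  0x03DE + 0x4DF8 = 0x051D6
  0x51D6 + 0xE8AC = 0x13A82 → wrap carry → 0x3A83
One's-complement sum = 0x3A83.
Checksum = ~0x3A83 & 0xFFFF = 0xC57C.

C57C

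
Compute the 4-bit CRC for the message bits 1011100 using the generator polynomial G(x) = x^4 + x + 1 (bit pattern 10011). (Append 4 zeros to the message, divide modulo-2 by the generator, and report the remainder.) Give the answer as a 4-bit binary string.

Append 4 zeros: 10111000000. Divide by 10011 (XOR where the leading bit is 1):
  pos 0: 10111 XOR 10011 = 00100
  pos 2: 10000 XOR 10011 = 00011
  pos 5: 11000 XOR 10011 = 01011
  pos 6: 10110 XOR 10011 = 00101
Remainder (last 4 bits) = 0101. This is the CRC / FCS.

0101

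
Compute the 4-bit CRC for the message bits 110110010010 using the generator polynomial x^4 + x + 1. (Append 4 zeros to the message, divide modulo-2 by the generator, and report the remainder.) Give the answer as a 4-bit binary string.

Append 4 zeros: 1101100100100000. Divide by 10011 (XOR where the leading bit is 1):
  pos 0: 11011 XOR 10011 = 01000
  pos 1: 10000 XOR 10011 = 00011
  pos 4: 11010 XOR 10011 = 01001
  pos 5: 10010 XOR 10011 = 00001
  pos 9: 11000 XOR 10011 = 01011
  pos 10: 10110 XOR 10011 = 00101
Remainder (last 4 bits) = 1010. This is the CRC / FCS.

1010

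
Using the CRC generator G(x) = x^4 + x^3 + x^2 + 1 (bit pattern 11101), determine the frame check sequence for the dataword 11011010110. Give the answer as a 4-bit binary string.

0001

Append 4 zeros: 110110101100000. Divide by 11101 (XOR where the leading bit is 1):
  pos 0: 11011 XOR 11101 = 00110
  pos 2: 11001 XOR 11101 = 00100
  pos 4: 10001 XOR 11101 = 01100
  pos 5: 11001 XOR 11101 = 00100
  pos 7: 10000 XOR 11101 = 01101
  pos 8: 11010 XOR 11101 = 00111
  pos 10: 11100 XOR 11101 = 00001
Remainder (last 4 bits) = 0001. This is the CRC / FCS.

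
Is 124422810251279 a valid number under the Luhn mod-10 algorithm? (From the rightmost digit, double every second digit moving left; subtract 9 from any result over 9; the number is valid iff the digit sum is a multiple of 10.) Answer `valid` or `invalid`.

valid

From the right, keep odd positions and double even positions (subtract 9 from any doubled value over 9):
  doubled (positions 2,4,...): 5 2 4 2 4 8 4 → sum 29
  kept (positions 1,3,...): 9 2 5 0 8 2 4 1 → sum 31
Total = 60.
60 mod 10 = 0, so the number is valid.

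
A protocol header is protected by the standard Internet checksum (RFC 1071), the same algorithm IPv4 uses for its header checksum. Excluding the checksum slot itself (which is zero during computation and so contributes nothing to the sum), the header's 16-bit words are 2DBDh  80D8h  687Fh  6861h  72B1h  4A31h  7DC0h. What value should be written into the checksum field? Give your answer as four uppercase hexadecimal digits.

One's-complement addition (fold any carry out of bit 15 back into bit 0):
  0x2DBD + 0x80D8 = 0x0AE95
  0xAE95 + 0x687F = 0x11714 → wrap carry → 0x1715
  0x1715 + 0x6861 = 0x07F76
  0x7F76 + 0x72B1 = 0x0F227
  0xF227 + 0x4A31 = 0x13C58 → wrap carry → 0x3C59
  0x3C59 + 0x7DC0 = 0x0BA19
One's-complement sum = 0xBA19.
Checksum = ~0xBA19 & 0xFFFF = 0x45E6.

45E6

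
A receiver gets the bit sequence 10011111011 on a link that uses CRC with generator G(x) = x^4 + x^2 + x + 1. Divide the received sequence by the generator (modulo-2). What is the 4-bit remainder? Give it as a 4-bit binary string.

0000

Modulo-2 division of 10011111011 by 10111:
  pos 0: 10011 XOR 10111 = 00100
  pos 2: 10011 XOR 10111 = 00100
  pos 4: 10010 XOR 10111 = 00101
  pos 6: 10111 XOR 10111 = 00000
Remainder = 0000 (zero — the frame passes the CRC check).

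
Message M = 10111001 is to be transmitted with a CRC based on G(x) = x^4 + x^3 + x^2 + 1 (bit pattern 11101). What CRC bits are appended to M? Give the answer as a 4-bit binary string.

0111

Append 4 zeros: 101110010000. Divide by 11101 (XOR where the leading bit is 1):
  pos 0: 10111 XOR 11101 = 01010
  pos 1: 10100 XOR 11101 = 01001
  pos 2: 10010 XOR 11101 = 01111
  pos 3: 11111 XOR 11101 = 00010
  pos 6: 10000 XOR 11101 = 01101
  pos 7: 11010 XOR 11101 = 00111
Remainder (last 4 bits) = 0111. This is the CRC / FCS.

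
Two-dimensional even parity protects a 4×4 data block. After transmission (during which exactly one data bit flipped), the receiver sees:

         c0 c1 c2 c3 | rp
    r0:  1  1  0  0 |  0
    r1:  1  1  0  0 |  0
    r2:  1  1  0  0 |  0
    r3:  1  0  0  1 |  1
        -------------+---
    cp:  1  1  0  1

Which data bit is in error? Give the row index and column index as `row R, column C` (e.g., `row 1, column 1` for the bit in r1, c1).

Recompute each row's even parity and compare to rp:
  r0: data parity 0, sent rp 0 → ok
  r1: data parity 0, sent rp 0 → ok
  r2: data parity 0, sent rp 0 → ok
  r3: data parity 0, sent rp 1 → mismatch
Recompute each column's even parity and compare to cp:
  c0: data parity 0, sent cp 1 → mismatch
  c1: data parity 1, sent cp 1 → ok
  c2: data parity 0, sent cp 0 → ok
  c3: data parity 1, sent cp 1 → ok
Exactly one row (r3) and one column (c0) fail → the flipped bit is at their intersection.

row 3, column 0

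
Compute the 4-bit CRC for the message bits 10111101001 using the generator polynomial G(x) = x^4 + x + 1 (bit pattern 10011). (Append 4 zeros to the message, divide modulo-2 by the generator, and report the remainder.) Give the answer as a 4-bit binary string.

Append 4 zeros: 101111010010000. Divide by 10011 (XOR where the leading bit is 1):
  pos 0: 10111 XOR 10011 = 00100
  pos 2: 10010 XOR 10011 = 00001
  pos 6: 11001 XOR 10011 = 01010
  pos 7: 10100 XOR 10011 = 00111
  pos 9: 11100 XOR 10011 = 01111
  pos 10: 11110 XOR 10011 = 01101
Remainder (last 4 bits) = 1101. This is the CRC / FCS.

1101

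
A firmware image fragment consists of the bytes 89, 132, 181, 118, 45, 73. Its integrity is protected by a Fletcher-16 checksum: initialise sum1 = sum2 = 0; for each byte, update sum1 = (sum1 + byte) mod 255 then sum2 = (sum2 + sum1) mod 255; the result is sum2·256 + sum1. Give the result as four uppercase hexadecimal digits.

8C80

Running sums (mod 255):
  after byte 0 (89): sum1=89, sum2=89
  after byte 1 (132): sum1=221, sum2=55
  after byte 2 (181): sum1=147, sum2=202
  after byte 3 (118): sum1=10, sum2=212
  after byte 4 (45): sum1=55, sum2=12
  after byte 5 (73): sum1=128, sum2=140
Checksum = sum2·256 + sum1 = 140·256 + 128 = 35968 = 0x8C80.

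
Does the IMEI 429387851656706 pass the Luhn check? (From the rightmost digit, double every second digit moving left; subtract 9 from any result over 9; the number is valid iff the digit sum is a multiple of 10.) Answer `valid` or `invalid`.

valid

From the right, keep odd positions and double even positions (subtract 9 from any doubled value over 9):
  doubled (positions 2,4,...): 0 3 3 1 5 6 4 → sum 22
  kept (positions 1,3,...): 6 7 5 1 8 8 9 4 → sum 48
Total = 70.
70 mod 10 = 0, so the number is valid.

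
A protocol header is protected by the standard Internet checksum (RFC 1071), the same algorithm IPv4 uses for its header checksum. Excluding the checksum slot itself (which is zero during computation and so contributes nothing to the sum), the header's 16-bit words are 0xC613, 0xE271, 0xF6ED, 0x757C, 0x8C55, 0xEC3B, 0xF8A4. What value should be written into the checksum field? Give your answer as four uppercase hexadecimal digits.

79D9

One's-complement addition (fold any carry out of bit 15 back into bit 0):
  0xC613 + 0xE271 = 0x1A884 → wrap carry → 0xA885
  0xA885 + 0xF6ED = 0x19F72 → wrap carry → 0x9F73
  0x9F73 + 0x757C = 0x114EF → wrap carry → 0x14F0
  0x14F0 + 0x8C55 = 0x0A145
  0xA145 + 0xEC3B = 0x18D80 → wrap carry → 0x8D81
  0x8D81 + 0xF8A4 = 0x18625 → wrap carry → 0x8626
One's-complement sum = 0x8626.
Checksum = ~0x8626 & 0xFFFF = 0x79D9.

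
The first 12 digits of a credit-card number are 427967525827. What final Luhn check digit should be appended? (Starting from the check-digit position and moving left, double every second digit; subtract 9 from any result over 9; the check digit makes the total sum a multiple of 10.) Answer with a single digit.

7

Partial digits right→left: 7 2 8 5 2 5 7 6 9 7 2 4
Double every second digit counting from the check-digit position (so the 1st, 3rd, 5th, ... of the partial from the right).
  doubled (with −9 where >9): 5 7 4 5 9 4 → sum 34
  kept as-is: 2 5 5 6 7 4 → sum 29
Total = 34 + 29 = 63.
Check digit = (10 − (63 mod 10)) mod 10 = 7.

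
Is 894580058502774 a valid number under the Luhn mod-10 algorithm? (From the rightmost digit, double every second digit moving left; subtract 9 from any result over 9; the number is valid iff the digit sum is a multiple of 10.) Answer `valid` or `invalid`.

valid

From the right, keep odd positions and double even positions (subtract 9 from any doubled value over 9):
  doubled (positions 2,4,...): 5 4 1 1 0 1 9 → sum 21
  kept (positions 1,3,...): 4 7 0 8 0 8 4 8 → sum 39
Total = 60.
60 mod 10 = 0, so the number is valid.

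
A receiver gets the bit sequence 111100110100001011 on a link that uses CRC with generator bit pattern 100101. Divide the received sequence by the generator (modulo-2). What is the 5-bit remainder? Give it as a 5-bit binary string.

11010

Modulo-2 division of 111100110100001011 by 100101:
  pos 0: 111100 XOR 100101 = 011001
  pos 1: 110011 XOR 100101 = 010110
  pos 2: 101101 XOR 100101 = 001000
  pos 4: 100001 XOR 100101 = 000100
  pos 7: 100000 XOR 100101 = 000101
  pos 10: 101010 XOR 100101 = 001111
  pos 12: 111111 XOR 100101 = 011010
Remainder = 11010 (nonzero — an error is detected).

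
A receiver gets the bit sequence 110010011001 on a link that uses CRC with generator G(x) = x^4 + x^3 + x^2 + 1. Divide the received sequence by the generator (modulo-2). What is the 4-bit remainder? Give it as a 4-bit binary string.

Modulo-2 division of 110010011001 by 11101:
  pos 0: 11001 XOR 11101 = 00100
  pos 2: 10000 XOR 11101 = 01101
  pos 3: 11011 XOR 11101 = 00110
  pos 5: 11010 XOR 11101 = 00111
  pos 7: 11101 XOR 11101 = 00000
Remainder = 0000 (zero — the frame passes the CRC check).

0000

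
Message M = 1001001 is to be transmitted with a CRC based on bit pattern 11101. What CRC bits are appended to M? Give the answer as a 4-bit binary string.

Append 4 zeros: 10010010000. Divide by 11101 (XOR where the leading bit is 1):
  pos 0: 10010 XOR 11101 = 01111
  pos 1: 11110 XOR 11101 = 00011
  pos 4: 11100 XOR 11101 = 00001
Remainder (last 4 bits) = 0100. This is the CRC / FCS.

0100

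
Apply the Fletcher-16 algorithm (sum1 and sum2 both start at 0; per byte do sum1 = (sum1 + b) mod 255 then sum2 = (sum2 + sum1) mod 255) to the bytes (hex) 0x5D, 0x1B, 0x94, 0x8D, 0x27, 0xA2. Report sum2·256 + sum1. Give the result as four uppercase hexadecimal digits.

Running sums (mod 255):
  after byte 0 (0x5D): sum1=93, sum2=93
  after byte 1 (0x1B): sum1=120, sum2=213
  after byte 2 (0x94): sum1=13, sum2=226
  after byte 3 (0x8D): sum1=154, sum2=125
  after byte 4 (0x27): sum1=193, sum2=63
  after byte 5 (0xA2): sum1=100, sum2=163
Checksum = sum2·256 + sum1 = 163·256 + 100 = 41828 = 0xA364.

A364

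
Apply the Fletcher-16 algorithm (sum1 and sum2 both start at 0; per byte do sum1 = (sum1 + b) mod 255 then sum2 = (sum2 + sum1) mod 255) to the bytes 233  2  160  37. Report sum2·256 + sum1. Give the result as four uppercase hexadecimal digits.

Running sums (mod 255):
  after byte 0 (233): sum1=233, sum2=233
  after byte 1 (2): sum1=235, sum2=213
  after byte 2 (160): sum1=140, sum2=98
  after byte 3 (37): sum1=177, sum2=20
Checksum = sum2·256 + sum1 = 20·256 + 177 = 5297 = 0x14B1.

14B1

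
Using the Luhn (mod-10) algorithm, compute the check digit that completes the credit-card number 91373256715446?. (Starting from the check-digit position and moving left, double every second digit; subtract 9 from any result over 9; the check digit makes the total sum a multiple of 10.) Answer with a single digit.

7

Partial digits right→left: 6 4 4 5 1 7 6 5 2 3 7 3 1 9
Double every second digit counting from the check-digit position (so the 1st, 3rd, 5th, ... of the partial from the right).
  doubled (with −9 where >9): 3 8 2 3 4 5 2 → sum 27
  kept as-is: 4 5 7 5 3 3 9 → sum 36
Total = 27 + 36 = 63.
Check digit = (10 − (63 mod 10)) mod 10 = 7.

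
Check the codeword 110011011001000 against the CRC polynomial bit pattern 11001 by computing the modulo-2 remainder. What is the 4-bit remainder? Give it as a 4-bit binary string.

0101

Modulo-2 division of 110011011001000 by 11001:
  pos 0: 11001 XOR 11001 = 00000
  pos 5: 10110 XOR 11001 = 01111
  pos 6: 11110 XOR 11001 = 00111
  pos 8: 11110 XOR 11001 = 00111
  pos 10: 11100 XOR 11001 = 00101
Remainder = 0101 (nonzero — an error is detected).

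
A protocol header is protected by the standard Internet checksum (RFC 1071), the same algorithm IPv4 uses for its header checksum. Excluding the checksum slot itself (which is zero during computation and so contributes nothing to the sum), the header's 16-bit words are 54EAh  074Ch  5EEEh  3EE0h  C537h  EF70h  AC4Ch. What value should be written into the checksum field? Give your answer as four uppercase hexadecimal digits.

One's-complement addition (fold any carry out of bit 15 back into bit 0):
  0x54EA + 0x074C = 0x05C36
  0x5C36 + 0x5EEE = 0x0BB24
  0xBB24 + 0x3EE0 = 0x0FA04
  0xFA04 + 0xC537 = 0x1BF3B → wrap carry → 0xBF3C
  0xBF3C + 0xEF70 = 0x1AEAC → wrap carry → 0xAEAD
  0xAEAD + 0xAC4C = 0x15AF9 → wrap carry → 0x5AFA
One's-complement sum = 0x5AFA.
Checksum = ~0x5AFA & 0xFFFF = 0xA505.

A505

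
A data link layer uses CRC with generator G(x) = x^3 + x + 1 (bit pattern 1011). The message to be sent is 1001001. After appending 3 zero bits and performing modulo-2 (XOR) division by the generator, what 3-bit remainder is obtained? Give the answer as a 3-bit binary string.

Append 3 zeros: 1001001000. Divide by 1011 (XOR where the leading bit is 1):
  pos 0: 1001 XOR 1011 = 0010
  pos 2: 1000 XOR 1011 = 0011
  pos 4: 1110 XOR 1011 = 0101
  pos 5: 1010 XOR 1011 = 0001
Remainder (last 3 bits) = 010. This is the CRC / FCS.

010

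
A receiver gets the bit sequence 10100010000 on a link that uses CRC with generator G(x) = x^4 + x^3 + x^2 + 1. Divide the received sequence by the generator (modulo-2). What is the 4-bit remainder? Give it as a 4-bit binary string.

0111

Modulo-2 division of 10100010000 by 11101:
  pos 0: 10100 XOR 11101 = 01001
  pos 1: 10010 XOR 11101 = 01111
  pos 2: 11111 XOR 11101 = 00010
  pos 5: 10000 XOR 11101 = 01101
  pos 6: 11010 XOR 11101 = 00111
Remainder = 0111 (nonzero — an error is detected).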